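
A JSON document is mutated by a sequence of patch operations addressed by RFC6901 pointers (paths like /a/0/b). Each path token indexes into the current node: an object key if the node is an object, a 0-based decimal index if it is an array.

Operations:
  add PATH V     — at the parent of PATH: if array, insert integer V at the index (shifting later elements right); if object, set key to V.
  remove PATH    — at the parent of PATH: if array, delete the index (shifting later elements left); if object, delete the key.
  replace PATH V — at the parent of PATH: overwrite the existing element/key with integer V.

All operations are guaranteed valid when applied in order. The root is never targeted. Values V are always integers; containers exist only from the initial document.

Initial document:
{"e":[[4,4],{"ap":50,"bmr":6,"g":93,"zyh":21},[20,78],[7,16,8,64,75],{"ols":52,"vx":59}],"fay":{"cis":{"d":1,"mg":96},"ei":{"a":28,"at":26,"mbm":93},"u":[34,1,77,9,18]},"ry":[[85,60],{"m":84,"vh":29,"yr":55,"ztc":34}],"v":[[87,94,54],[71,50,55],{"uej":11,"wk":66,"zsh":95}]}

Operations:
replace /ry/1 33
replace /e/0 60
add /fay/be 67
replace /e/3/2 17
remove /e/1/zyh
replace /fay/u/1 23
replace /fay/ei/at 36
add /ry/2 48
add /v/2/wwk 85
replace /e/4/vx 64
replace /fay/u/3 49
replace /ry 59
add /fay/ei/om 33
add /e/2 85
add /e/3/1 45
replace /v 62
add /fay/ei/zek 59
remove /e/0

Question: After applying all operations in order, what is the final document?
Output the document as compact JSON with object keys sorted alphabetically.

Answer: {"e":[{"ap":50,"bmr":6,"g":93},85,[20,45,78],[7,16,17,64,75],{"ols":52,"vx":64}],"fay":{"be":67,"cis":{"d":1,"mg":96},"ei":{"a":28,"at":36,"mbm":93,"om":33,"zek":59},"u":[34,23,77,49,18]},"ry":59,"v":62}

Derivation:
After op 1 (replace /ry/1 33): {"e":[[4,4],{"ap":50,"bmr":6,"g":93,"zyh":21},[20,78],[7,16,8,64,75],{"ols":52,"vx":59}],"fay":{"cis":{"d":1,"mg":96},"ei":{"a":28,"at":26,"mbm":93},"u":[34,1,77,9,18]},"ry":[[85,60],33],"v":[[87,94,54],[71,50,55],{"uej":11,"wk":66,"zsh":95}]}
After op 2 (replace /e/0 60): {"e":[60,{"ap":50,"bmr":6,"g":93,"zyh":21},[20,78],[7,16,8,64,75],{"ols":52,"vx":59}],"fay":{"cis":{"d":1,"mg":96},"ei":{"a":28,"at":26,"mbm":93},"u":[34,1,77,9,18]},"ry":[[85,60],33],"v":[[87,94,54],[71,50,55],{"uej":11,"wk":66,"zsh":95}]}
After op 3 (add /fay/be 67): {"e":[60,{"ap":50,"bmr":6,"g":93,"zyh":21},[20,78],[7,16,8,64,75],{"ols":52,"vx":59}],"fay":{"be":67,"cis":{"d":1,"mg":96},"ei":{"a":28,"at":26,"mbm":93},"u":[34,1,77,9,18]},"ry":[[85,60],33],"v":[[87,94,54],[71,50,55],{"uej":11,"wk":66,"zsh":95}]}
After op 4 (replace /e/3/2 17): {"e":[60,{"ap":50,"bmr":6,"g":93,"zyh":21},[20,78],[7,16,17,64,75],{"ols":52,"vx":59}],"fay":{"be":67,"cis":{"d":1,"mg":96},"ei":{"a":28,"at":26,"mbm":93},"u":[34,1,77,9,18]},"ry":[[85,60],33],"v":[[87,94,54],[71,50,55],{"uej":11,"wk":66,"zsh":95}]}
After op 5 (remove /e/1/zyh): {"e":[60,{"ap":50,"bmr":6,"g":93},[20,78],[7,16,17,64,75],{"ols":52,"vx":59}],"fay":{"be":67,"cis":{"d":1,"mg":96},"ei":{"a":28,"at":26,"mbm":93},"u":[34,1,77,9,18]},"ry":[[85,60],33],"v":[[87,94,54],[71,50,55],{"uej":11,"wk":66,"zsh":95}]}
After op 6 (replace /fay/u/1 23): {"e":[60,{"ap":50,"bmr":6,"g":93},[20,78],[7,16,17,64,75],{"ols":52,"vx":59}],"fay":{"be":67,"cis":{"d":1,"mg":96},"ei":{"a":28,"at":26,"mbm":93},"u":[34,23,77,9,18]},"ry":[[85,60],33],"v":[[87,94,54],[71,50,55],{"uej":11,"wk":66,"zsh":95}]}
After op 7 (replace /fay/ei/at 36): {"e":[60,{"ap":50,"bmr":6,"g":93},[20,78],[7,16,17,64,75],{"ols":52,"vx":59}],"fay":{"be":67,"cis":{"d":1,"mg":96},"ei":{"a":28,"at":36,"mbm":93},"u":[34,23,77,9,18]},"ry":[[85,60],33],"v":[[87,94,54],[71,50,55],{"uej":11,"wk":66,"zsh":95}]}
After op 8 (add /ry/2 48): {"e":[60,{"ap":50,"bmr":6,"g":93},[20,78],[7,16,17,64,75],{"ols":52,"vx":59}],"fay":{"be":67,"cis":{"d":1,"mg":96},"ei":{"a":28,"at":36,"mbm":93},"u":[34,23,77,9,18]},"ry":[[85,60],33,48],"v":[[87,94,54],[71,50,55],{"uej":11,"wk":66,"zsh":95}]}
After op 9 (add /v/2/wwk 85): {"e":[60,{"ap":50,"bmr":6,"g":93},[20,78],[7,16,17,64,75],{"ols":52,"vx":59}],"fay":{"be":67,"cis":{"d":1,"mg":96},"ei":{"a":28,"at":36,"mbm":93},"u":[34,23,77,9,18]},"ry":[[85,60],33,48],"v":[[87,94,54],[71,50,55],{"uej":11,"wk":66,"wwk":85,"zsh":95}]}
After op 10 (replace /e/4/vx 64): {"e":[60,{"ap":50,"bmr":6,"g":93},[20,78],[7,16,17,64,75],{"ols":52,"vx":64}],"fay":{"be":67,"cis":{"d":1,"mg":96},"ei":{"a":28,"at":36,"mbm":93},"u":[34,23,77,9,18]},"ry":[[85,60],33,48],"v":[[87,94,54],[71,50,55],{"uej":11,"wk":66,"wwk":85,"zsh":95}]}
After op 11 (replace /fay/u/3 49): {"e":[60,{"ap":50,"bmr":6,"g":93},[20,78],[7,16,17,64,75],{"ols":52,"vx":64}],"fay":{"be":67,"cis":{"d":1,"mg":96},"ei":{"a":28,"at":36,"mbm":93},"u":[34,23,77,49,18]},"ry":[[85,60],33,48],"v":[[87,94,54],[71,50,55],{"uej":11,"wk":66,"wwk":85,"zsh":95}]}
After op 12 (replace /ry 59): {"e":[60,{"ap":50,"bmr":6,"g":93},[20,78],[7,16,17,64,75],{"ols":52,"vx":64}],"fay":{"be":67,"cis":{"d":1,"mg":96},"ei":{"a":28,"at":36,"mbm":93},"u":[34,23,77,49,18]},"ry":59,"v":[[87,94,54],[71,50,55],{"uej":11,"wk":66,"wwk":85,"zsh":95}]}
After op 13 (add /fay/ei/om 33): {"e":[60,{"ap":50,"bmr":6,"g":93},[20,78],[7,16,17,64,75],{"ols":52,"vx":64}],"fay":{"be":67,"cis":{"d":1,"mg":96},"ei":{"a":28,"at":36,"mbm":93,"om":33},"u":[34,23,77,49,18]},"ry":59,"v":[[87,94,54],[71,50,55],{"uej":11,"wk":66,"wwk":85,"zsh":95}]}
After op 14 (add /e/2 85): {"e":[60,{"ap":50,"bmr":6,"g":93},85,[20,78],[7,16,17,64,75],{"ols":52,"vx":64}],"fay":{"be":67,"cis":{"d":1,"mg":96},"ei":{"a":28,"at":36,"mbm":93,"om":33},"u":[34,23,77,49,18]},"ry":59,"v":[[87,94,54],[71,50,55],{"uej":11,"wk":66,"wwk":85,"zsh":95}]}
After op 15 (add /e/3/1 45): {"e":[60,{"ap":50,"bmr":6,"g":93},85,[20,45,78],[7,16,17,64,75],{"ols":52,"vx":64}],"fay":{"be":67,"cis":{"d":1,"mg":96},"ei":{"a":28,"at":36,"mbm":93,"om":33},"u":[34,23,77,49,18]},"ry":59,"v":[[87,94,54],[71,50,55],{"uej":11,"wk":66,"wwk":85,"zsh":95}]}
After op 16 (replace /v 62): {"e":[60,{"ap":50,"bmr":6,"g":93},85,[20,45,78],[7,16,17,64,75],{"ols":52,"vx":64}],"fay":{"be":67,"cis":{"d":1,"mg":96},"ei":{"a":28,"at":36,"mbm":93,"om":33},"u":[34,23,77,49,18]},"ry":59,"v":62}
After op 17 (add /fay/ei/zek 59): {"e":[60,{"ap":50,"bmr":6,"g":93},85,[20,45,78],[7,16,17,64,75],{"ols":52,"vx":64}],"fay":{"be":67,"cis":{"d":1,"mg":96},"ei":{"a":28,"at":36,"mbm":93,"om":33,"zek":59},"u":[34,23,77,49,18]},"ry":59,"v":62}
After op 18 (remove /e/0): {"e":[{"ap":50,"bmr":6,"g":93},85,[20,45,78],[7,16,17,64,75],{"ols":52,"vx":64}],"fay":{"be":67,"cis":{"d":1,"mg":96},"ei":{"a":28,"at":36,"mbm":93,"om":33,"zek":59},"u":[34,23,77,49,18]},"ry":59,"v":62}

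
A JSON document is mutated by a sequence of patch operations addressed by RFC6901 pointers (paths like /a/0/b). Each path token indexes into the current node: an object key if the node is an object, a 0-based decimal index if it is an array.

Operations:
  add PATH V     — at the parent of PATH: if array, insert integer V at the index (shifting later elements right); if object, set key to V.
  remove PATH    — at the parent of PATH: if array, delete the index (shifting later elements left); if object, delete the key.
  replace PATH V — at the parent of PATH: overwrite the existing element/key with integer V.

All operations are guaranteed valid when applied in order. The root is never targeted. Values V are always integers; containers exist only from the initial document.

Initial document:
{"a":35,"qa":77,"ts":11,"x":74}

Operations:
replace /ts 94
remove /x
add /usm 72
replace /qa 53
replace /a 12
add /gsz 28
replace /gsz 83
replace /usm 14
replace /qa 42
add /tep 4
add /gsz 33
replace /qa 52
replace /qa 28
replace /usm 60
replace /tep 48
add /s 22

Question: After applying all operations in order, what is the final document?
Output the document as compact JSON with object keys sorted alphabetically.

Answer: {"a":12,"gsz":33,"qa":28,"s":22,"tep":48,"ts":94,"usm":60}

Derivation:
After op 1 (replace /ts 94): {"a":35,"qa":77,"ts":94,"x":74}
After op 2 (remove /x): {"a":35,"qa":77,"ts":94}
After op 3 (add /usm 72): {"a":35,"qa":77,"ts":94,"usm":72}
After op 4 (replace /qa 53): {"a":35,"qa":53,"ts":94,"usm":72}
After op 5 (replace /a 12): {"a":12,"qa":53,"ts":94,"usm":72}
After op 6 (add /gsz 28): {"a":12,"gsz":28,"qa":53,"ts":94,"usm":72}
After op 7 (replace /gsz 83): {"a":12,"gsz":83,"qa":53,"ts":94,"usm":72}
After op 8 (replace /usm 14): {"a":12,"gsz":83,"qa":53,"ts":94,"usm":14}
After op 9 (replace /qa 42): {"a":12,"gsz":83,"qa":42,"ts":94,"usm":14}
After op 10 (add /tep 4): {"a":12,"gsz":83,"qa":42,"tep":4,"ts":94,"usm":14}
After op 11 (add /gsz 33): {"a":12,"gsz":33,"qa":42,"tep":4,"ts":94,"usm":14}
After op 12 (replace /qa 52): {"a":12,"gsz":33,"qa":52,"tep":4,"ts":94,"usm":14}
After op 13 (replace /qa 28): {"a":12,"gsz":33,"qa":28,"tep":4,"ts":94,"usm":14}
After op 14 (replace /usm 60): {"a":12,"gsz":33,"qa":28,"tep":4,"ts":94,"usm":60}
After op 15 (replace /tep 48): {"a":12,"gsz":33,"qa":28,"tep":48,"ts":94,"usm":60}
After op 16 (add /s 22): {"a":12,"gsz":33,"qa":28,"s":22,"tep":48,"ts":94,"usm":60}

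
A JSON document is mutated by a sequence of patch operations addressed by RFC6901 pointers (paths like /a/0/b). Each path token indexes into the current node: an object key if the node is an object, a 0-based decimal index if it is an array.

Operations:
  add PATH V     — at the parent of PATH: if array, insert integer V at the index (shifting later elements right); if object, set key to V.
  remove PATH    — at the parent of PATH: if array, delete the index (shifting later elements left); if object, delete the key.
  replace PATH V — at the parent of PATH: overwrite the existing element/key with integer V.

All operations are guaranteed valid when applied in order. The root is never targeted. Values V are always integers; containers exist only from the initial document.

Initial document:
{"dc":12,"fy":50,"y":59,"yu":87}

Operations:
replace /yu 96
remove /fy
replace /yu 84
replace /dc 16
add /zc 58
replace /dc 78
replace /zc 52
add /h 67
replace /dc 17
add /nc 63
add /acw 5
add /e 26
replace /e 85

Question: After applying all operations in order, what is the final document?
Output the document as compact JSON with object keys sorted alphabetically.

After op 1 (replace /yu 96): {"dc":12,"fy":50,"y":59,"yu":96}
After op 2 (remove /fy): {"dc":12,"y":59,"yu":96}
After op 3 (replace /yu 84): {"dc":12,"y":59,"yu":84}
After op 4 (replace /dc 16): {"dc":16,"y":59,"yu":84}
After op 5 (add /zc 58): {"dc":16,"y":59,"yu":84,"zc":58}
After op 6 (replace /dc 78): {"dc":78,"y":59,"yu":84,"zc":58}
After op 7 (replace /zc 52): {"dc":78,"y":59,"yu":84,"zc":52}
After op 8 (add /h 67): {"dc":78,"h":67,"y":59,"yu":84,"zc":52}
After op 9 (replace /dc 17): {"dc":17,"h":67,"y":59,"yu":84,"zc":52}
After op 10 (add /nc 63): {"dc":17,"h":67,"nc":63,"y":59,"yu":84,"zc":52}
After op 11 (add /acw 5): {"acw":5,"dc":17,"h":67,"nc":63,"y":59,"yu":84,"zc":52}
After op 12 (add /e 26): {"acw":5,"dc":17,"e":26,"h":67,"nc":63,"y":59,"yu":84,"zc":52}
After op 13 (replace /e 85): {"acw":5,"dc":17,"e":85,"h":67,"nc":63,"y":59,"yu":84,"zc":52}

Answer: {"acw":5,"dc":17,"e":85,"h":67,"nc":63,"y":59,"yu":84,"zc":52}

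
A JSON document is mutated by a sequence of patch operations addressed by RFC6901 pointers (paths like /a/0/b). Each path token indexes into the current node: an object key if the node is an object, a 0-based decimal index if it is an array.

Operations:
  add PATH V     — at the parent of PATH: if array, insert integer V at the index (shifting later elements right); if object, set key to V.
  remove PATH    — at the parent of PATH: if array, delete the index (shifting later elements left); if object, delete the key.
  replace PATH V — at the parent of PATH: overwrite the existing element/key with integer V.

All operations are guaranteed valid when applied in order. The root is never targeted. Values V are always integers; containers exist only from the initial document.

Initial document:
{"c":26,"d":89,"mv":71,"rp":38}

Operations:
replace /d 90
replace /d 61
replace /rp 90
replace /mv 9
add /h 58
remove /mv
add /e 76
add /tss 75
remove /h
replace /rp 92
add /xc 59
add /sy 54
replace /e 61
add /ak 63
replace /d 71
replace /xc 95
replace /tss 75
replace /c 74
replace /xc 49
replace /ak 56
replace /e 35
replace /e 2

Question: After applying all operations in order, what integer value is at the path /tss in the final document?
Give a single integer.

Answer: 75

Derivation:
After op 1 (replace /d 90): {"c":26,"d":90,"mv":71,"rp":38}
After op 2 (replace /d 61): {"c":26,"d":61,"mv":71,"rp":38}
After op 3 (replace /rp 90): {"c":26,"d":61,"mv":71,"rp":90}
After op 4 (replace /mv 9): {"c":26,"d":61,"mv":9,"rp":90}
After op 5 (add /h 58): {"c":26,"d":61,"h":58,"mv":9,"rp":90}
After op 6 (remove /mv): {"c":26,"d":61,"h":58,"rp":90}
After op 7 (add /e 76): {"c":26,"d":61,"e":76,"h":58,"rp":90}
After op 8 (add /tss 75): {"c":26,"d":61,"e":76,"h":58,"rp":90,"tss":75}
After op 9 (remove /h): {"c":26,"d":61,"e":76,"rp":90,"tss":75}
After op 10 (replace /rp 92): {"c":26,"d":61,"e":76,"rp":92,"tss":75}
After op 11 (add /xc 59): {"c":26,"d":61,"e":76,"rp":92,"tss":75,"xc":59}
After op 12 (add /sy 54): {"c":26,"d":61,"e":76,"rp":92,"sy":54,"tss":75,"xc":59}
After op 13 (replace /e 61): {"c":26,"d":61,"e":61,"rp":92,"sy":54,"tss":75,"xc":59}
After op 14 (add /ak 63): {"ak":63,"c":26,"d":61,"e":61,"rp":92,"sy":54,"tss":75,"xc":59}
After op 15 (replace /d 71): {"ak":63,"c":26,"d":71,"e":61,"rp":92,"sy":54,"tss":75,"xc":59}
After op 16 (replace /xc 95): {"ak":63,"c":26,"d":71,"e":61,"rp":92,"sy":54,"tss":75,"xc":95}
After op 17 (replace /tss 75): {"ak":63,"c":26,"d":71,"e":61,"rp":92,"sy":54,"tss":75,"xc":95}
After op 18 (replace /c 74): {"ak":63,"c":74,"d":71,"e":61,"rp":92,"sy":54,"tss":75,"xc":95}
After op 19 (replace /xc 49): {"ak":63,"c":74,"d":71,"e":61,"rp":92,"sy":54,"tss":75,"xc":49}
After op 20 (replace /ak 56): {"ak":56,"c":74,"d":71,"e":61,"rp":92,"sy":54,"tss":75,"xc":49}
After op 21 (replace /e 35): {"ak":56,"c":74,"d":71,"e":35,"rp":92,"sy":54,"tss":75,"xc":49}
After op 22 (replace /e 2): {"ak":56,"c":74,"d":71,"e":2,"rp":92,"sy":54,"tss":75,"xc":49}
Value at /tss: 75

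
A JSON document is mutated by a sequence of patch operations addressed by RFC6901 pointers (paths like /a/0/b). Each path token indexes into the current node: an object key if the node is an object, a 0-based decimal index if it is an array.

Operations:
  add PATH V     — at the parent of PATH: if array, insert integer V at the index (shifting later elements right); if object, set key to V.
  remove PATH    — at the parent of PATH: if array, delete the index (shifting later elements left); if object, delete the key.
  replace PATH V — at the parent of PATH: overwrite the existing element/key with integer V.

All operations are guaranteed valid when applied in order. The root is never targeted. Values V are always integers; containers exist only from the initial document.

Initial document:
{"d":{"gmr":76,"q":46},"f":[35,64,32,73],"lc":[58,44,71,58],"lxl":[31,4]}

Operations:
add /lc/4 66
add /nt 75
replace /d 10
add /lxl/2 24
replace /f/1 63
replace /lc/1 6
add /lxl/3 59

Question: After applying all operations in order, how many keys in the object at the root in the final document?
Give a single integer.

After op 1 (add /lc/4 66): {"d":{"gmr":76,"q":46},"f":[35,64,32,73],"lc":[58,44,71,58,66],"lxl":[31,4]}
After op 2 (add /nt 75): {"d":{"gmr":76,"q":46},"f":[35,64,32,73],"lc":[58,44,71,58,66],"lxl":[31,4],"nt":75}
After op 3 (replace /d 10): {"d":10,"f":[35,64,32,73],"lc":[58,44,71,58,66],"lxl":[31,4],"nt":75}
After op 4 (add /lxl/2 24): {"d":10,"f":[35,64,32,73],"lc":[58,44,71,58,66],"lxl":[31,4,24],"nt":75}
After op 5 (replace /f/1 63): {"d":10,"f":[35,63,32,73],"lc":[58,44,71,58,66],"lxl":[31,4,24],"nt":75}
After op 6 (replace /lc/1 6): {"d":10,"f":[35,63,32,73],"lc":[58,6,71,58,66],"lxl":[31,4,24],"nt":75}
After op 7 (add /lxl/3 59): {"d":10,"f":[35,63,32,73],"lc":[58,6,71,58,66],"lxl":[31,4,24,59],"nt":75}
Size at the root: 5

Answer: 5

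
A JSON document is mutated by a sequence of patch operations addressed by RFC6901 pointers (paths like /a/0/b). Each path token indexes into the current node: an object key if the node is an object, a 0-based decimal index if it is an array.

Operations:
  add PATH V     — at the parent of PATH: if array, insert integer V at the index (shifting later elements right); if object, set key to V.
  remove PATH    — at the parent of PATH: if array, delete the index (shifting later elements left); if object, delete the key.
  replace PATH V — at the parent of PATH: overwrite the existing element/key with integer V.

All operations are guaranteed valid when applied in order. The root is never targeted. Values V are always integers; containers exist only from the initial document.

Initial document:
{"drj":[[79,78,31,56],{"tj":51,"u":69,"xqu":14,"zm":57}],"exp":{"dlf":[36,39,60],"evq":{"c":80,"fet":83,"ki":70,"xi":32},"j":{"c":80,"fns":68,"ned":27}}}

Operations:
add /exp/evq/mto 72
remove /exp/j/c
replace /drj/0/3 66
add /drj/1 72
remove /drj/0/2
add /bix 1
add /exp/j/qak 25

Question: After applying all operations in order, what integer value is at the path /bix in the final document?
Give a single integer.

Answer: 1

Derivation:
After op 1 (add /exp/evq/mto 72): {"drj":[[79,78,31,56],{"tj":51,"u":69,"xqu":14,"zm":57}],"exp":{"dlf":[36,39,60],"evq":{"c":80,"fet":83,"ki":70,"mto":72,"xi":32},"j":{"c":80,"fns":68,"ned":27}}}
After op 2 (remove /exp/j/c): {"drj":[[79,78,31,56],{"tj":51,"u":69,"xqu":14,"zm":57}],"exp":{"dlf":[36,39,60],"evq":{"c":80,"fet":83,"ki":70,"mto":72,"xi":32},"j":{"fns":68,"ned":27}}}
After op 3 (replace /drj/0/3 66): {"drj":[[79,78,31,66],{"tj":51,"u":69,"xqu":14,"zm":57}],"exp":{"dlf":[36,39,60],"evq":{"c":80,"fet":83,"ki":70,"mto":72,"xi":32},"j":{"fns":68,"ned":27}}}
After op 4 (add /drj/1 72): {"drj":[[79,78,31,66],72,{"tj":51,"u":69,"xqu":14,"zm":57}],"exp":{"dlf":[36,39,60],"evq":{"c":80,"fet":83,"ki":70,"mto":72,"xi":32},"j":{"fns":68,"ned":27}}}
After op 5 (remove /drj/0/2): {"drj":[[79,78,66],72,{"tj":51,"u":69,"xqu":14,"zm":57}],"exp":{"dlf":[36,39,60],"evq":{"c":80,"fet":83,"ki":70,"mto":72,"xi":32},"j":{"fns":68,"ned":27}}}
After op 6 (add /bix 1): {"bix":1,"drj":[[79,78,66],72,{"tj":51,"u":69,"xqu":14,"zm":57}],"exp":{"dlf":[36,39,60],"evq":{"c":80,"fet":83,"ki":70,"mto":72,"xi":32},"j":{"fns":68,"ned":27}}}
After op 7 (add /exp/j/qak 25): {"bix":1,"drj":[[79,78,66],72,{"tj":51,"u":69,"xqu":14,"zm":57}],"exp":{"dlf":[36,39,60],"evq":{"c":80,"fet":83,"ki":70,"mto":72,"xi":32},"j":{"fns":68,"ned":27,"qak":25}}}
Value at /bix: 1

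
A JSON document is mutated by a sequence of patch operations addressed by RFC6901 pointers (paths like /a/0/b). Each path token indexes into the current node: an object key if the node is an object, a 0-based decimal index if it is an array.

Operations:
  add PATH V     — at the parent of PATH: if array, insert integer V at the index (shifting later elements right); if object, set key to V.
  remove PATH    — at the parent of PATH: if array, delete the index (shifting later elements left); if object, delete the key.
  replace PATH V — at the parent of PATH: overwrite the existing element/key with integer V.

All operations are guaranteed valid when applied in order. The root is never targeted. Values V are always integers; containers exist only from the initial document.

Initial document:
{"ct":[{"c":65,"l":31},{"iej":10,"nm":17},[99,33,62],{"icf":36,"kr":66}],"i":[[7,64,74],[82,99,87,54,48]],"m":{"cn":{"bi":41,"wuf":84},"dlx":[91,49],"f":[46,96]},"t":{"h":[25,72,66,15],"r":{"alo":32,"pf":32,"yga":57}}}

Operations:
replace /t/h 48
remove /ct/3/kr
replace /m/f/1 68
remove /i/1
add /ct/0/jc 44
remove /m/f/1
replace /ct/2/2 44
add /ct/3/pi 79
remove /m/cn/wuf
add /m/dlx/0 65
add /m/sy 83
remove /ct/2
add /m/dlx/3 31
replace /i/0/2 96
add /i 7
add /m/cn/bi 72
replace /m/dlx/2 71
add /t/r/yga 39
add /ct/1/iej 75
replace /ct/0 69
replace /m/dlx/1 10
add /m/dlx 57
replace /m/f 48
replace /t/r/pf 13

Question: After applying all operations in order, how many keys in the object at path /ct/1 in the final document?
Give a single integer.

After op 1 (replace /t/h 48): {"ct":[{"c":65,"l":31},{"iej":10,"nm":17},[99,33,62],{"icf":36,"kr":66}],"i":[[7,64,74],[82,99,87,54,48]],"m":{"cn":{"bi":41,"wuf":84},"dlx":[91,49],"f":[46,96]},"t":{"h":48,"r":{"alo":32,"pf":32,"yga":57}}}
After op 2 (remove /ct/3/kr): {"ct":[{"c":65,"l":31},{"iej":10,"nm":17},[99,33,62],{"icf":36}],"i":[[7,64,74],[82,99,87,54,48]],"m":{"cn":{"bi":41,"wuf":84},"dlx":[91,49],"f":[46,96]},"t":{"h":48,"r":{"alo":32,"pf":32,"yga":57}}}
After op 3 (replace /m/f/1 68): {"ct":[{"c":65,"l":31},{"iej":10,"nm":17},[99,33,62],{"icf":36}],"i":[[7,64,74],[82,99,87,54,48]],"m":{"cn":{"bi":41,"wuf":84},"dlx":[91,49],"f":[46,68]},"t":{"h":48,"r":{"alo":32,"pf":32,"yga":57}}}
After op 4 (remove /i/1): {"ct":[{"c":65,"l":31},{"iej":10,"nm":17},[99,33,62],{"icf":36}],"i":[[7,64,74]],"m":{"cn":{"bi":41,"wuf":84},"dlx":[91,49],"f":[46,68]},"t":{"h":48,"r":{"alo":32,"pf":32,"yga":57}}}
After op 5 (add /ct/0/jc 44): {"ct":[{"c":65,"jc":44,"l":31},{"iej":10,"nm":17},[99,33,62],{"icf":36}],"i":[[7,64,74]],"m":{"cn":{"bi":41,"wuf":84},"dlx":[91,49],"f":[46,68]},"t":{"h":48,"r":{"alo":32,"pf":32,"yga":57}}}
After op 6 (remove /m/f/1): {"ct":[{"c":65,"jc":44,"l":31},{"iej":10,"nm":17},[99,33,62],{"icf":36}],"i":[[7,64,74]],"m":{"cn":{"bi":41,"wuf":84},"dlx":[91,49],"f":[46]},"t":{"h":48,"r":{"alo":32,"pf":32,"yga":57}}}
After op 7 (replace /ct/2/2 44): {"ct":[{"c":65,"jc":44,"l":31},{"iej":10,"nm":17},[99,33,44],{"icf":36}],"i":[[7,64,74]],"m":{"cn":{"bi":41,"wuf":84},"dlx":[91,49],"f":[46]},"t":{"h":48,"r":{"alo":32,"pf":32,"yga":57}}}
After op 8 (add /ct/3/pi 79): {"ct":[{"c":65,"jc":44,"l":31},{"iej":10,"nm":17},[99,33,44],{"icf":36,"pi":79}],"i":[[7,64,74]],"m":{"cn":{"bi":41,"wuf":84},"dlx":[91,49],"f":[46]},"t":{"h":48,"r":{"alo":32,"pf":32,"yga":57}}}
After op 9 (remove /m/cn/wuf): {"ct":[{"c":65,"jc":44,"l":31},{"iej":10,"nm":17},[99,33,44],{"icf":36,"pi":79}],"i":[[7,64,74]],"m":{"cn":{"bi":41},"dlx":[91,49],"f":[46]},"t":{"h":48,"r":{"alo":32,"pf":32,"yga":57}}}
After op 10 (add /m/dlx/0 65): {"ct":[{"c":65,"jc":44,"l":31},{"iej":10,"nm":17},[99,33,44],{"icf":36,"pi":79}],"i":[[7,64,74]],"m":{"cn":{"bi":41},"dlx":[65,91,49],"f":[46]},"t":{"h":48,"r":{"alo":32,"pf":32,"yga":57}}}
After op 11 (add /m/sy 83): {"ct":[{"c":65,"jc":44,"l":31},{"iej":10,"nm":17},[99,33,44],{"icf":36,"pi":79}],"i":[[7,64,74]],"m":{"cn":{"bi":41},"dlx":[65,91,49],"f":[46],"sy":83},"t":{"h":48,"r":{"alo":32,"pf":32,"yga":57}}}
After op 12 (remove /ct/2): {"ct":[{"c":65,"jc":44,"l":31},{"iej":10,"nm":17},{"icf":36,"pi":79}],"i":[[7,64,74]],"m":{"cn":{"bi":41},"dlx":[65,91,49],"f":[46],"sy":83},"t":{"h":48,"r":{"alo":32,"pf":32,"yga":57}}}
After op 13 (add /m/dlx/3 31): {"ct":[{"c":65,"jc":44,"l":31},{"iej":10,"nm":17},{"icf":36,"pi":79}],"i":[[7,64,74]],"m":{"cn":{"bi":41},"dlx":[65,91,49,31],"f":[46],"sy":83},"t":{"h":48,"r":{"alo":32,"pf":32,"yga":57}}}
After op 14 (replace /i/0/2 96): {"ct":[{"c":65,"jc":44,"l":31},{"iej":10,"nm":17},{"icf":36,"pi":79}],"i":[[7,64,96]],"m":{"cn":{"bi":41},"dlx":[65,91,49,31],"f":[46],"sy":83},"t":{"h":48,"r":{"alo":32,"pf":32,"yga":57}}}
After op 15 (add /i 7): {"ct":[{"c":65,"jc":44,"l":31},{"iej":10,"nm":17},{"icf":36,"pi":79}],"i":7,"m":{"cn":{"bi":41},"dlx":[65,91,49,31],"f":[46],"sy":83},"t":{"h":48,"r":{"alo":32,"pf":32,"yga":57}}}
After op 16 (add /m/cn/bi 72): {"ct":[{"c":65,"jc":44,"l":31},{"iej":10,"nm":17},{"icf":36,"pi":79}],"i":7,"m":{"cn":{"bi":72},"dlx":[65,91,49,31],"f":[46],"sy":83},"t":{"h":48,"r":{"alo":32,"pf":32,"yga":57}}}
After op 17 (replace /m/dlx/2 71): {"ct":[{"c":65,"jc":44,"l":31},{"iej":10,"nm":17},{"icf":36,"pi":79}],"i":7,"m":{"cn":{"bi":72},"dlx":[65,91,71,31],"f":[46],"sy":83},"t":{"h":48,"r":{"alo":32,"pf":32,"yga":57}}}
After op 18 (add /t/r/yga 39): {"ct":[{"c":65,"jc":44,"l":31},{"iej":10,"nm":17},{"icf":36,"pi":79}],"i":7,"m":{"cn":{"bi":72},"dlx":[65,91,71,31],"f":[46],"sy":83},"t":{"h":48,"r":{"alo":32,"pf":32,"yga":39}}}
After op 19 (add /ct/1/iej 75): {"ct":[{"c":65,"jc":44,"l":31},{"iej":75,"nm":17},{"icf":36,"pi":79}],"i":7,"m":{"cn":{"bi":72},"dlx":[65,91,71,31],"f":[46],"sy":83},"t":{"h":48,"r":{"alo":32,"pf":32,"yga":39}}}
After op 20 (replace /ct/0 69): {"ct":[69,{"iej":75,"nm":17},{"icf":36,"pi":79}],"i":7,"m":{"cn":{"bi":72},"dlx":[65,91,71,31],"f":[46],"sy":83},"t":{"h":48,"r":{"alo":32,"pf":32,"yga":39}}}
After op 21 (replace /m/dlx/1 10): {"ct":[69,{"iej":75,"nm":17},{"icf":36,"pi":79}],"i":7,"m":{"cn":{"bi":72},"dlx":[65,10,71,31],"f":[46],"sy":83},"t":{"h":48,"r":{"alo":32,"pf":32,"yga":39}}}
After op 22 (add /m/dlx 57): {"ct":[69,{"iej":75,"nm":17},{"icf":36,"pi":79}],"i":7,"m":{"cn":{"bi":72},"dlx":57,"f":[46],"sy":83},"t":{"h":48,"r":{"alo":32,"pf":32,"yga":39}}}
After op 23 (replace /m/f 48): {"ct":[69,{"iej":75,"nm":17},{"icf":36,"pi":79}],"i":7,"m":{"cn":{"bi":72},"dlx":57,"f":48,"sy":83},"t":{"h":48,"r":{"alo":32,"pf":32,"yga":39}}}
After op 24 (replace /t/r/pf 13): {"ct":[69,{"iej":75,"nm":17},{"icf":36,"pi":79}],"i":7,"m":{"cn":{"bi":72},"dlx":57,"f":48,"sy":83},"t":{"h":48,"r":{"alo":32,"pf":13,"yga":39}}}
Size at path /ct/1: 2

Answer: 2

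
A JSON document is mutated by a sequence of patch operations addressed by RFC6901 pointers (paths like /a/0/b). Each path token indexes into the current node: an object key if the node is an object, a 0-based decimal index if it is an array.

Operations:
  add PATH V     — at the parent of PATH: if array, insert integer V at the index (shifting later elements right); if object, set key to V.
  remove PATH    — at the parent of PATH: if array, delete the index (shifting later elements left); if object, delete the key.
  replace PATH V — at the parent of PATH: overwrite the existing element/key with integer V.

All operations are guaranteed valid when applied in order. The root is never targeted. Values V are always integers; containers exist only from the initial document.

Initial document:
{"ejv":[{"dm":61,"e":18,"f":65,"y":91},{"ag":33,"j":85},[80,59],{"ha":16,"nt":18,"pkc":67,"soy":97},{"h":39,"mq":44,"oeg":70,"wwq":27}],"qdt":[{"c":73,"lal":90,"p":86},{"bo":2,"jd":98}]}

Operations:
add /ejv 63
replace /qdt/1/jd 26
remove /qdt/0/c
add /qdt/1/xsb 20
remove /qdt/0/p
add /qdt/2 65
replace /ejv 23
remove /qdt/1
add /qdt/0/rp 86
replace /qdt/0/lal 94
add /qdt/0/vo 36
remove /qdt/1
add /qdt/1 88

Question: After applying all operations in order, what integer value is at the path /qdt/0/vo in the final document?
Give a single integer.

Answer: 36

Derivation:
After op 1 (add /ejv 63): {"ejv":63,"qdt":[{"c":73,"lal":90,"p":86},{"bo":2,"jd":98}]}
After op 2 (replace /qdt/1/jd 26): {"ejv":63,"qdt":[{"c":73,"lal":90,"p":86},{"bo":2,"jd":26}]}
After op 3 (remove /qdt/0/c): {"ejv":63,"qdt":[{"lal":90,"p":86},{"bo":2,"jd":26}]}
After op 4 (add /qdt/1/xsb 20): {"ejv":63,"qdt":[{"lal":90,"p":86},{"bo":2,"jd":26,"xsb":20}]}
After op 5 (remove /qdt/0/p): {"ejv":63,"qdt":[{"lal":90},{"bo":2,"jd":26,"xsb":20}]}
After op 6 (add /qdt/2 65): {"ejv":63,"qdt":[{"lal":90},{"bo":2,"jd":26,"xsb":20},65]}
After op 7 (replace /ejv 23): {"ejv":23,"qdt":[{"lal":90},{"bo":2,"jd":26,"xsb":20},65]}
After op 8 (remove /qdt/1): {"ejv":23,"qdt":[{"lal":90},65]}
After op 9 (add /qdt/0/rp 86): {"ejv":23,"qdt":[{"lal":90,"rp":86},65]}
After op 10 (replace /qdt/0/lal 94): {"ejv":23,"qdt":[{"lal":94,"rp":86},65]}
After op 11 (add /qdt/0/vo 36): {"ejv":23,"qdt":[{"lal":94,"rp":86,"vo":36},65]}
After op 12 (remove /qdt/1): {"ejv":23,"qdt":[{"lal":94,"rp":86,"vo":36}]}
After op 13 (add /qdt/1 88): {"ejv":23,"qdt":[{"lal":94,"rp":86,"vo":36},88]}
Value at /qdt/0/vo: 36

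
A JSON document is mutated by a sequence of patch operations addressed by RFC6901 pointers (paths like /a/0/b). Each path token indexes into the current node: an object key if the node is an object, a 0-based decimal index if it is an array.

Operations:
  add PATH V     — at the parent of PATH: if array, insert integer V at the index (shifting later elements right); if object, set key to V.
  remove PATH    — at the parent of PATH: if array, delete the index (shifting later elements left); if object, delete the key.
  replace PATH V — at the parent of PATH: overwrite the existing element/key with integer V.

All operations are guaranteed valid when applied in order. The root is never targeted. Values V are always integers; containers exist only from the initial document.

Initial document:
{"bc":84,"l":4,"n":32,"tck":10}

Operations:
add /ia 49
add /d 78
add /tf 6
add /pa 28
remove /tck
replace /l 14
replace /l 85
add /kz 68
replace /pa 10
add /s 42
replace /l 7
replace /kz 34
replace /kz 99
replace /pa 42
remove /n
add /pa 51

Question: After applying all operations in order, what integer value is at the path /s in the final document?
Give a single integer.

After op 1 (add /ia 49): {"bc":84,"ia":49,"l":4,"n":32,"tck":10}
After op 2 (add /d 78): {"bc":84,"d":78,"ia":49,"l":4,"n":32,"tck":10}
After op 3 (add /tf 6): {"bc":84,"d":78,"ia":49,"l":4,"n":32,"tck":10,"tf":6}
After op 4 (add /pa 28): {"bc":84,"d":78,"ia":49,"l":4,"n":32,"pa":28,"tck":10,"tf":6}
After op 5 (remove /tck): {"bc":84,"d":78,"ia":49,"l":4,"n":32,"pa":28,"tf":6}
After op 6 (replace /l 14): {"bc":84,"d":78,"ia":49,"l":14,"n":32,"pa":28,"tf":6}
After op 7 (replace /l 85): {"bc":84,"d":78,"ia":49,"l":85,"n":32,"pa":28,"tf":6}
After op 8 (add /kz 68): {"bc":84,"d":78,"ia":49,"kz":68,"l":85,"n":32,"pa":28,"tf":6}
After op 9 (replace /pa 10): {"bc":84,"d":78,"ia":49,"kz":68,"l":85,"n":32,"pa":10,"tf":6}
After op 10 (add /s 42): {"bc":84,"d":78,"ia":49,"kz":68,"l":85,"n":32,"pa":10,"s":42,"tf":6}
After op 11 (replace /l 7): {"bc":84,"d":78,"ia":49,"kz":68,"l":7,"n":32,"pa":10,"s":42,"tf":6}
After op 12 (replace /kz 34): {"bc":84,"d":78,"ia":49,"kz":34,"l":7,"n":32,"pa":10,"s":42,"tf":6}
After op 13 (replace /kz 99): {"bc":84,"d":78,"ia":49,"kz":99,"l":7,"n":32,"pa":10,"s":42,"tf":6}
After op 14 (replace /pa 42): {"bc":84,"d":78,"ia":49,"kz":99,"l":7,"n":32,"pa":42,"s":42,"tf":6}
After op 15 (remove /n): {"bc":84,"d":78,"ia":49,"kz":99,"l":7,"pa":42,"s":42,"tf":6}
After op 16 (add /pa 51): {"bc":84,"d":78,"ia":49,"kz":99,"l":7,"pa":51,"s":42,"tf":6}
Value at /s: 42

Answer: 42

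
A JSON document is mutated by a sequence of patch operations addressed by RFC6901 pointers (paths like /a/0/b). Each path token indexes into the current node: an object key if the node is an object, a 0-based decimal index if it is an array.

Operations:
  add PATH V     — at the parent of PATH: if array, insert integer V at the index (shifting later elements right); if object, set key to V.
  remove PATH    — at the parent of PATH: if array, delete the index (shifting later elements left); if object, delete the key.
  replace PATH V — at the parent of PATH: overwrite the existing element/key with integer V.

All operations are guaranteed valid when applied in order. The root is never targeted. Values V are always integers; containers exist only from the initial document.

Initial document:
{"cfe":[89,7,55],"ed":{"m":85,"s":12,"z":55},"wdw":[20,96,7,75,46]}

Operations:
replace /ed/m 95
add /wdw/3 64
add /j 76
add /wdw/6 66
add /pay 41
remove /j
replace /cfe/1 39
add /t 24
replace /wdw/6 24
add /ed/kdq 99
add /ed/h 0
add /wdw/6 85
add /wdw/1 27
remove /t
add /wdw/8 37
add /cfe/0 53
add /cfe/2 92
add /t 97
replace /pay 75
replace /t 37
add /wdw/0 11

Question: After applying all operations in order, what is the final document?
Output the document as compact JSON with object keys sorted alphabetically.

After op 1 (replace /ed/m 95): {"cfe":[89,7,55],"ed":{"m":95,"s":12,"z":55},"wdw":[20,96,7,75,46]}
After op 2 (add /wdw/3 64): {"cfe":[89,7,55],"ed":{"m":95,"s":12,"z":55},"wdw":[20,96,7,64,75,46]}
After op 3 (add /j 76): {"cfe":[89,7,55],"ed":{"m":95,"s":12,"z":55},"j":76,"wdw":[20,96,7,64,75,46]}
After op 4 (add /wdw/6 66): {"cfe":[89,7,55],"ed":{"m":95,"s":12,"z":55},"j":76,"wdw":[20,96,7,64,75,46,66]}
After op 5 (add /pay 41): {"cfe":[89,7,55],"ed":{"m":95,"s":12,"z":55},"j":76,"pay":41,"wdw":[20,96,7,64,75,46,66]}
After op 6 (remove /j): {"cfe":[89,7,55],"ed":{"m":95,"s":12,"z":55},"pay":41,"wdw":[20,96,7,64,75,46,66]}
After op 7 (replace /cfe/1 39): {"cfe":[89,39,55],"ed":{"m":95,"s":12,"z":55},"pay":41,"wdw":[20,96,7,64,75,46,66]}
After op 8 (add /t 24): {"cfe":[89,39,55],"ed":{"m":95,"s":12,"z":55},"pay":41,"t":24,"wdw":[20,96,7,64,75,46,66]}
After op 9 (replace /wdw/6 24): {"cfe":[89,39,55],"ed":{"m":95,"s":12,"z":55},"pay":41,"t":24,"wdw":[20,96,7,64,75,46,24]}
After op 10 (add /ed/kdq 99): {"cfe":[89,39,55],"ed":{"kdq":99,"m":95,"s":12,"z":55},"pay":41,"t":24,"wdw":[20,96,7,64,75,46,24]}
After op 11 (add /ed/h 0): {"cfe":[89,39,55],"ed":{"h":0,"kdq":99,"m":95,"s":12,"z":55},"pay":41,"t":24,"wdw":[20,96,7,64,75,46,24]}
After op 12 (add /wdw/6 85): {"cfe":[89,39,55],"ed":{"h":0,"kdq":99,"m":95,"s":12,"z":55},"pay":41,"t":24,"wdw":[20,96,7,64,75,46,85,24]}
After op 13 (add /wdw/1 27): {"cfe":[89,39,55],"ed":{"h":0,"kdq":99,"m":95,"s":12,"z":55},"pay":41,"t":24,"wdw":[20,27,96,7,64,75,46,85,24]}
After op 14 (remove /t): {"cfe":[89,39,55],"ed":{"h":0,"kdq":99,"m":95,"s":12,"z":55},"pay":41,"wdw":[20,27,96,7,64,75,46,85,24]}
After op 15 (add /wdw/8 37): {"cfe":[89,39,55],"ed":{"h":0,"kdq":99,"m":95,"s":12,"z":55},"pay":41,"wdw":[20,27,96,7,64,75,46,85,37,24]}
After op 16 (add /cfe/0 53): {"cfe":[53,89,39,55],"ed":{"h":0,"kdq":99,"m":95,"s":12,"z":55},"pay":41,"wdw":[20,27,96,7,64,75,46,85,37,24]}
After op 17 (add /cfe/2 92): {"cfe":[53,89,92,39,55],"ed":{"h":0,"kdq":99,"m":95,"s":12,"z":55},"pay":41,"wdw":[20,27,96,7,64,75,46,85,37,24]}
After op 18 (add /t 97): {"cfe":[53,89,92,39,55],"ed":{"h":0,"kdq":99,"m":95,"s":12,"z":55},"pay":41,"t":97,"wdw":[20,27,96,7,64,75,46,85,37,24]}
After op 19 (replace /pay 75): {"cfe":[53,89,92,39,55],"ed":{"h":0,"kdq":99,"m":95,"s":12,"z":55},"pay":75,"t":97,"wdw":[20,27,96,7,64,75,46,85,37,24]}
After op 20 (replace /t 37): {"cfe":[53,89,92,39,55],"ed":{"h":0,"kdq":99,"m":95,"s":12,"z":55},"pay":75,"t":37,"wdw":[20,27,96,7,64,75,46,85,37,24]}
After op 21 (add /wdw/0 11): {"cfe":[53,89,92,39,55],"ed":{"h":0,"kdq":99,"m":95,"s":12,"z":55},"pay":75,"t":37,"wdw":[11,20,27,96,7,64,75,46,85,37,24]}

Answer: {"cfe":[53,89,92,39,55],"ed":{"h":0,"kdq":99,"m":95,"s":12,"z":55},"pay":75,"t":37,"wdw":[11,20,27,96,7,64,75,46,85,37,24]}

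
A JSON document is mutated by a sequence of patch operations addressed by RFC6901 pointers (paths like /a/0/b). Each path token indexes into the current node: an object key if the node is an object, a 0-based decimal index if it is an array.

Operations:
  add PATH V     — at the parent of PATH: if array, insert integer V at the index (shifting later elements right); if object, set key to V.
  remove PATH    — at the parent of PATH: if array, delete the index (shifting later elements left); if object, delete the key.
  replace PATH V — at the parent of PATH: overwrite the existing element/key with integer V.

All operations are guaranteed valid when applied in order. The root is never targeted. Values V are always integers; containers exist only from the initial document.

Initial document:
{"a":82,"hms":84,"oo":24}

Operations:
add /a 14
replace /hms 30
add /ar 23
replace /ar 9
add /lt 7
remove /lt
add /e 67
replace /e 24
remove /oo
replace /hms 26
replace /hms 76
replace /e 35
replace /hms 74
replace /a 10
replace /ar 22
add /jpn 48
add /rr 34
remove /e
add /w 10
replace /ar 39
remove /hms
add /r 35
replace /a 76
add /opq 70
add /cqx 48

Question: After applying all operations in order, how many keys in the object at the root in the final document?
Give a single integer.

After op 1 (add /a 14): {"a":14,"hms":84,"oo":24}
After op 2 (replace /hms 30): {"a":14,"hms":30,"oo":24}
After op 3 (add /ar 23): {"a":14,"ar":23,"hms":30,"oo":24}
After op 4 (replace /ar 9): {"a":14,"ar":9,"hms":30,"oo":24}
After op 5 (add /lt 7): {"a":14,"ar":9,"hms":30,"lt":7,"oo":24}
After op 6 (remove /lt): {"a":14,"ar":9,"hms":30,"oo":24}
After op 7 (add /e 67): {"a":14,"ar":9,"e":67,"hms":30,"oo":24}
After op 8 (replace /e 24): {"a":14,"ar":9,"e":24,"hms":30,"oo":24}
After op 9 (remove /oo): {"a":14,"ar":9,"e":24,"hms":30}
After op 10 (replace /hms 26): {"a":14,"ar":9,"e":24,"hms":26}
After op 11 (replace /hms 76): {"a":14,"ar":9,"e":24,"hms":76}
After op 12 (replace /e 35): {"a":14,"ar":9,"e":35,"hms":76}
After op 13 (replace /hms 74): {"a":14,"ar":9,"e":35,"hms":74}
After op 14 (replace /a 10): {"a":10,"ar":9,"e":35,"hms":74}
After op 15 (replace /ar 22): {"a":10,"ar":22,"e":35,"hms":74}
After op 16 (add /jpn 48): {"a":10,"ar":22,"e":35,"hms":74,"jpn":48}
After op 17 (add /rr 34): {"a":10,"ar":22,"e":35,"hms":74,"jpn":48,"rr":34}
After op 18 (remove /e): {"a":10,"ar":22,"hms":74,"jpn":48,"rr":34}
After op 19 (add /w 10): {"a":10,"ar":22,"hms":74,"jpn":48,"rr":34,"w":10}
After op 20 (replace /ar 39): {"a":10,"ar":39,"hms":74,"jpn":48,"rr":34,"w":10}
After op 21 (remove /hms): {"a":10,"ar":39,"jpn":48,"rr":34,"w":10}
After op 22 (add /r 35): {"a":10,"ar":39,"jpn":48,"r":35,"rr":34,"w":10}
After op 23 (replace /a 76): {"a":76,"ar":39,"jpn":48,"r":35,"rr":34,"w":10}
After op 24 (add /opq 70): {"a":76,"ar":39,"jpn":48,"opq":70,"r":35,"rr":34,"w":10}
After op 25 (add /cqx 48): {"a":76,"ar":39,"cqx":48,"jpn":48,"opq":70,"r":35,"rr":34,"w":10}
Size at the root: 8

Answer: 8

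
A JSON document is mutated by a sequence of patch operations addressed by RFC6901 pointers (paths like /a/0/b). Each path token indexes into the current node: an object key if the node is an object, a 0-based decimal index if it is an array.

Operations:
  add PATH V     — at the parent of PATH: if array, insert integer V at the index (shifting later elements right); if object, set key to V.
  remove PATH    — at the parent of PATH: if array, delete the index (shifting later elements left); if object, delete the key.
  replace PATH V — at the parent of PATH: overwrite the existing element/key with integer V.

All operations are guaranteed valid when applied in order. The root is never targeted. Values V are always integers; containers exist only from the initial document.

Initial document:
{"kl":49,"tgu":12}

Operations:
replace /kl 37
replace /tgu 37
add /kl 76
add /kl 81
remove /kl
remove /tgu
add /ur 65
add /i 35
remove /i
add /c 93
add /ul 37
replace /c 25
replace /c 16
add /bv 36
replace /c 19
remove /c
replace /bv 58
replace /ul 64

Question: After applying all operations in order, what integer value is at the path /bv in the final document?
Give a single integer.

After op 1 (replace /kl 37): {"kl":37,"tgu":12}
After op 2 (replace /tgu 37): {"kl":37,"tgu":37}
After op 3 (add /kl 76): {"kl":76,"tgu":37}
After op 4 (add /kl 81): {"kl":81,"tgu":37}
After op 5 (remove /kl): {"tgu":37}
After op 6 (remove /tgu): {}
After op 7 (add /ur 65): {"ur":65}
After op 8 (add /i 35): {"i":35,"ur":65}
After op 9 (remove /i): {"ur":65}
After op 10 (add /c 93): {"c":93,"ur":65}
After op 11 (add /ul 37): {"c":93,"ul":37,"ur":65}
After op 12 (replace /c 25): {"c":25,"ul":37,"ur":65}
After op 13 (replace /c 16): {"c":16,"ul":37,"ur":65}
After op 14 (add /bv 36): {"bv":36,"c":16,"ul":37,"ur":65}
After op 15 (replace /c 19): {"bv":36,"c":19,"ul":37,"ur":65}
After op 16 (remove /c): {"bv":36,"ul":37,"ur":65}
After op 17 (replace /bv 58): {"bv":58,"ul":37,"ur":65}
After op 18 (replace /ul 64): {"bv":58,"ul":64,"ur":65}
Value at /bv: 58

Answer: 58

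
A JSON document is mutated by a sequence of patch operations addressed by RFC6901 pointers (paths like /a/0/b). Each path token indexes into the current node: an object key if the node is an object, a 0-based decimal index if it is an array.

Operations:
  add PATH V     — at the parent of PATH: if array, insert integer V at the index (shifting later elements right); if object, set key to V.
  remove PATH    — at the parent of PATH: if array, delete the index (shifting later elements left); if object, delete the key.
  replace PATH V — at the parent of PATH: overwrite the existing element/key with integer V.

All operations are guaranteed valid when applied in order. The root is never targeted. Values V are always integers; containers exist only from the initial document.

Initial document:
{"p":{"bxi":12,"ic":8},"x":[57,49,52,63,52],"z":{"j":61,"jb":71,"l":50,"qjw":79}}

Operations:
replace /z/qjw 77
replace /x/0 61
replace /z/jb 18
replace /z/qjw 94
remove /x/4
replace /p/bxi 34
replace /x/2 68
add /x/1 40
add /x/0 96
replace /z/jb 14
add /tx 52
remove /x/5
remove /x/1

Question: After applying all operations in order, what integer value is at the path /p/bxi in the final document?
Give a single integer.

Answer: 34

Derivation:
After op 1 (replace /z/qjw 77): {"p":{"bxi":12,"ic":8},"x":[57,49,52,63,52],"z":{"j":61,"jb":71,"l":50,"qjw":77}}
After op 2 (replace /x/0 61): {"p":{"bxi":12,"ic":8},"x":[61,49,52,63,52],"z":{"j":61,"jb":71,"l":50,"qjw":77}}
After op 3 (replace /z/jb 18): {"p":{"bxi":12,"ic":8},"x":[61,49,52,63,52],"z":{"j":61,"jb":18,"l":50,"qjw":77}}
After op 4 (replace /z/qjw 94): {"p":{"bxi":12,"ic":8},"x":[61,49,52,63,52],"z":{"j":61,"jb":18,"l":50,"qjw":94}}
After op 5 (remove /x/4): {"p":{"bxi":12,"ic":8},"x":[61,49,52,63],"z":{"j":61,"jb":18,"l":50,"qjw":94}}
After op 6 (replace /p/bxi 34): {"p":{"bxi":34,"ic":8},"x":[61,49,52,63],"z":{"j":61,"jb":18,"l":50,"qjw":94}}
After op 7 (replace /x/2 68): {"p":{"bxi":34,"ic":8},"x":[61,49,68,63],"z":{"j":61,"jb":18,"l":50,"qjw":94}}
After op 8 (add /x/1 40): {"p":{"bxi":34,"ic":8},"x":[61,40,49,68,63],"z":{"j":61,"jb":18,"l":50,"qjw":94}}
After op 9 (add /x/0 96): {"p":{"bxi":34,"ic":8},"x":[96,61,40,49,68,63],"z":{"j":61,"jb":18,"l":50,"qjw":94}}
After op 10 (replace /z/jb 14): {"p":{"bxi":34,"ic":8},"x":[96,61,40,49,68,63],"z":{"j":61,"jb":14,"l":50,"qjw":94}}
After op 11 (add /tx 52): {"p":{"bxi":34,"ic":8},"tx":52,"x":[96,61,40,49,68,63],"z":{"j":61,"jb":14,"l":50,"qjw":94}}
After op 12 (remove /x/5): {"p":{"bxi":34,"ic":8},"tx":52,"x":[96,61,40,49,68],"z":{"j":61,"jb":14,"l":50,"qjw":94}}
After op 13 (remove /x/1): {"p":{"bxi":34,"ic":8},"tx":52,"x":[96,40,49,68],"z":{"j":61,"jb":14,"l":50,"qjw":94}}
Value at /p/bxi: 34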